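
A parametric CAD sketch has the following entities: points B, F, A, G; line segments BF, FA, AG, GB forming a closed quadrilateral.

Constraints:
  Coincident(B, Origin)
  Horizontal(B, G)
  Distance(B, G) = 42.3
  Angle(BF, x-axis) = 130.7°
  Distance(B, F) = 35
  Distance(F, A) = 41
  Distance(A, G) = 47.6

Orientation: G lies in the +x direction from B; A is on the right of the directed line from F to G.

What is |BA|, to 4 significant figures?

10.87

B is at the origin; B and G share the same y with |BG| = 42.3 and G in +x, so G = (42.3, 0). BF runs at 130.7° with |BF| = 35.0, so F = (-22.82, 26.53). A is determined by |FA| = 41.0 and |AG| = 47.6 together: it lies at the intersection of circle(F, 41.0) and circle(G, 47.6). With |FG| = 70.32, the foot of the radical line on FG is 31.00 from F and the perpendicular offset is √(41.0² − 31.00²) = 26.83. Taking the right-of-FG solution: A = (-4.236, -10.01).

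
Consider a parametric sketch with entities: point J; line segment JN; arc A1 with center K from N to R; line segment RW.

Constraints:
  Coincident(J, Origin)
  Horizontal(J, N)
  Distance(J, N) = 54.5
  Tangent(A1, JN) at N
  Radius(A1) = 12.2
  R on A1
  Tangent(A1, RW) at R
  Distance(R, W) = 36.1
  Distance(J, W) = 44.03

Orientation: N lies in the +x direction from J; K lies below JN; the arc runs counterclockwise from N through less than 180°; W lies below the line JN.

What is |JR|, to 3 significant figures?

44.5

J is at the origin; J and N share the same y with |JN| = 54.5 and N on the +x side, so N = (54.5, 0.00). A1 meets JN tangentially, so KN is at right angles to JN, so K = N + (0, -12.2) = (54.5, -12.2). Since KR ⟂ RW (tangency), |KW| = √(12.2² + 36.1²) = 38.1 regardless of where R sits on A1. So W lies on both circle(J, 44.03) and circle(K, 38.1); the below-JN intersection is W = (25.0, -36.3). R is the foot of the tangent from W: R = (44.2, -5.71).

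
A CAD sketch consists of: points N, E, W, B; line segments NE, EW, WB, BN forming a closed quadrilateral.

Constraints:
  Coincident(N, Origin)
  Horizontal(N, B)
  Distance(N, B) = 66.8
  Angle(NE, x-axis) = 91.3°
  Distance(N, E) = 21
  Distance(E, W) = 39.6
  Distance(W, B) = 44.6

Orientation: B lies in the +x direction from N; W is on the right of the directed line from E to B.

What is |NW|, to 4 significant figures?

25.73

N is at the origin; N and B share the same y with |NB| = 66.8 and B in +x, so B = (66.8, 0). NE runs at 91.3° with |NE| = 21.0, so E = (-0.4764, 20.99). W is determined by |EW| = 39.6 and |WB| = 44.6 together: it lies at the intersection of circle(E, 39.6) and circle(B, 44.6). With |EB| = 70.48, the foot of the radical line on EB is 32.25 from E and the perpendicular offset is √(39.6² − 32.25²) = 22.98. Taking the right-of-EB solution: W = (23.47, -10.55).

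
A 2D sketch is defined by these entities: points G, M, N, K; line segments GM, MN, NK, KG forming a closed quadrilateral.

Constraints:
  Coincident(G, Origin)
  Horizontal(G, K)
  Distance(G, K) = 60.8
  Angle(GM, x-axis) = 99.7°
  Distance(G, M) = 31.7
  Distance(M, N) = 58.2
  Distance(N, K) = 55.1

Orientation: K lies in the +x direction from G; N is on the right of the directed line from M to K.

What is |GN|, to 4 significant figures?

27.02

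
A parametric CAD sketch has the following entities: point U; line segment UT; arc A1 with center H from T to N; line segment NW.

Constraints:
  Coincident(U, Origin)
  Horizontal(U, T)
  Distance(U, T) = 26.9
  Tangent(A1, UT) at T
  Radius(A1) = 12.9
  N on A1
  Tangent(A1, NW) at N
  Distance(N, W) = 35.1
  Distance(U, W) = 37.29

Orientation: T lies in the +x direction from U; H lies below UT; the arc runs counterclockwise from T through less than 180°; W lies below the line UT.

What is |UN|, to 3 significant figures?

17.0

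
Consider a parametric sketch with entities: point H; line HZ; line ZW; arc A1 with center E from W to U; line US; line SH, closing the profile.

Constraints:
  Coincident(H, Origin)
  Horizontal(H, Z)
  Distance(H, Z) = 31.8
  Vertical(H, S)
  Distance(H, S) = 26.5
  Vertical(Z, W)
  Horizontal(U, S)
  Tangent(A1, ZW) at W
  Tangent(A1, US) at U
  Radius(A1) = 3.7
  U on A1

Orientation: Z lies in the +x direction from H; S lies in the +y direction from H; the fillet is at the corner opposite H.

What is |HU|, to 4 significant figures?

38.62

The virtual corner opposite H is at (31.80, 26.50). The tangent condition forces EW to be normal to ZW and since A1 is tangent to US there, EU ⟂ US, with radius 3.7, so the center E sits 3.7 in from both sides at E = (28.10, 22.80). That places the tangent points at W = (31.80, 22.80) on ZW and U = (28.10, 26.50) on US. Then |HU| = |U − H| = 38.62.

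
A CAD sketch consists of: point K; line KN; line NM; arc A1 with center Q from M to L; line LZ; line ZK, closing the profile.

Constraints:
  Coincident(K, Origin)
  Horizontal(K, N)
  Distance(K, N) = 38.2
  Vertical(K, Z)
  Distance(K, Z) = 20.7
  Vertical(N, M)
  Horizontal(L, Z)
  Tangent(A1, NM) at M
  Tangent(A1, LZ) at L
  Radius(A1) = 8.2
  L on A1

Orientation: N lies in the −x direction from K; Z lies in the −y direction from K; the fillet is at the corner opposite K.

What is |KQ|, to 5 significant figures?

32.500

KZ is vertical with |KZ| = 20.7 and Z on the −y side, so Z = (0.0000, -20.700). The virtual corner opposite K is at (-38.200, -20.700). Tangency of A1 to NM means the radius QM is perpendicular to NM and the tangent condition forces QL to be normal to LZ, with radius 8.2, so the center Q sits 8.2 in from both sides at Q = (-30.000, -12.500). Then |KQ| = |Q − K| = 32.500.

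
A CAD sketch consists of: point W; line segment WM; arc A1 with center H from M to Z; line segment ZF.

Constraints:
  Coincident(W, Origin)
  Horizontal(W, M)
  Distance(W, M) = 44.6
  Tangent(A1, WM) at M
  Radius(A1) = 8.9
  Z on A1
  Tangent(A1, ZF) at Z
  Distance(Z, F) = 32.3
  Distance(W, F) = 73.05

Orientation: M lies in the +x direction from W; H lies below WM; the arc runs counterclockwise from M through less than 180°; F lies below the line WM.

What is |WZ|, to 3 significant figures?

41.8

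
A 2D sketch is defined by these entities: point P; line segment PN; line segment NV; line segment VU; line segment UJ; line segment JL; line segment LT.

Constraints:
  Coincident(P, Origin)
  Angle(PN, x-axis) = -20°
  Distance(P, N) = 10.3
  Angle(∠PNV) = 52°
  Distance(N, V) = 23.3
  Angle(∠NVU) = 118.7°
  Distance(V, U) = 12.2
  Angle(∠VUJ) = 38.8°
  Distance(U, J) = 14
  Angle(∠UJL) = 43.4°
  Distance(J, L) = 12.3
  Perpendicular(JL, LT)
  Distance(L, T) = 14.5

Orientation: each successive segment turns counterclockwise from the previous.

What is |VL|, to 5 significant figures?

4.5174

∠VUJ = 38.8° gives UJ at -49.500° from the x-axis; with |UJ| = 14.0, J = (-0.41687, 10.256). ∠UJL = 43.4° gives JL at 87.100° from the x-axis; with |JL| = 12.3, L = (0.20543, 22.541). Then |VL| = |L − V| = 4.5174.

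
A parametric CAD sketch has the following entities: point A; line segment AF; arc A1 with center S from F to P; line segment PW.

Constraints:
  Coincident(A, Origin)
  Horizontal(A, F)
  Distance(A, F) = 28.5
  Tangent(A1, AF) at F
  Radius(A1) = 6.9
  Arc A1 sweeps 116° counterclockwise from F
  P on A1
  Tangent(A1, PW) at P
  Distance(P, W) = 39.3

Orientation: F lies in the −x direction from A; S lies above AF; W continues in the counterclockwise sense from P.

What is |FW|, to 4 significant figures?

46.57

On A1, F sits at bearing -90° from S; a 116° counterclockwise sweep puts P at bearing 26°, so P = S + 6.9·(cos 26°, sin 26°) = (-22.30, 9.925). Since A1 is tangent to PW there, SP ⟂ PW, so PW runs along (−sin 26°, cos 26°); with |PW| = 39.3, W = (-39.53, 45.25). Then |FW| = |W − F| = 46.57.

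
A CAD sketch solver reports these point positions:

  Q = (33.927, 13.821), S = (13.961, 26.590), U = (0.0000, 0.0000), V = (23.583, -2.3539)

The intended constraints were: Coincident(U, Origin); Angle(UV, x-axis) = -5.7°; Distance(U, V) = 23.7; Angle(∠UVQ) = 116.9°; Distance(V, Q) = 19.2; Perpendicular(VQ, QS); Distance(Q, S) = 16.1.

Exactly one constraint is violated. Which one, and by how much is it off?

Distance(Q, S) = 16.1 — off by 7.60.

U = (0.00, 0.00) ✓; UV at -5.700° ✓; |UV| = 23.70 ✓; ∠UVQ = 116.9° ✓; |VQ| = 19.20 ✓; ∠(VQ, QS) = 90.00° ✓; |QS| = 23.70 ✗.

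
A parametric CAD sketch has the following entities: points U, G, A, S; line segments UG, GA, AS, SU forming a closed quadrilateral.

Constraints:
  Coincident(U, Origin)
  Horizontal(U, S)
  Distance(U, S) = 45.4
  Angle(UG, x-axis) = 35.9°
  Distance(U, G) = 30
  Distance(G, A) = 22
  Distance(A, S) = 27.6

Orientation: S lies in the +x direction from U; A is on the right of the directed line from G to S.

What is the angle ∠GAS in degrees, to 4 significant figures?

66.14°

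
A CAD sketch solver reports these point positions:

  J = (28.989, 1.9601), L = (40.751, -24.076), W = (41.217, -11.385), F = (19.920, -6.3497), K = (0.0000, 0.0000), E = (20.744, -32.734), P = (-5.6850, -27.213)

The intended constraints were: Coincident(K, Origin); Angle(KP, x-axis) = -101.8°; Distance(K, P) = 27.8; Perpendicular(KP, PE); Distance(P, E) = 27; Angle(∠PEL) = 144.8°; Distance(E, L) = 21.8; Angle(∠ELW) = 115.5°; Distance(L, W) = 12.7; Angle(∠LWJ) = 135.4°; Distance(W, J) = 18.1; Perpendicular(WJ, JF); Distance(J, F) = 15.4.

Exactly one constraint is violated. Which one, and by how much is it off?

Distance(J, F) = 15.4 — off by 3.10.

K = (0.00, 0.00) ✓; KP at -101.8° ✓; |KP| = 27.80 ✓; ∠(KP, PE) = 90.00° ✓; |PE| = 27.00 ✓; ∠PEL = 144.8° ✓; |EL| = 21.80 ✓; ∠ELW = 115.5° ✓; |LW| = 12.70 ✓; ∠LWJ = 135.4° ✓; |WJ| = 18.10 ✓; ∠(WJ, JF) = 90.00° ✓; |JF| = 12.30 ✗.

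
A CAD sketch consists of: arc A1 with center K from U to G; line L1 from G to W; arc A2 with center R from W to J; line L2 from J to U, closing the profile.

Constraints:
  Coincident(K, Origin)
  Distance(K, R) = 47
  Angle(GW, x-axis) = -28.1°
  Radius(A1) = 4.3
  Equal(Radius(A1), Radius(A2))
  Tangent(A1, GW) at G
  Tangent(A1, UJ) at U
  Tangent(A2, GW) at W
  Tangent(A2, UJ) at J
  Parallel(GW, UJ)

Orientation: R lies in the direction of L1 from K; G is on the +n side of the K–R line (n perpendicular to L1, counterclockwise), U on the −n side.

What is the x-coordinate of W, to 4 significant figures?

43.49

The slot axis is L1's direction at -28.1°, so u = (cos -28.1°, sin -28.1°) = (0.8821, -0.4710) and n = (−sin -28.1°, cos -28.1°) = (0.4710, 0.8821). K is at the origin and R lies 47.0 along u from K, so R = 47.0·u = (41.46, -22.14). Tangency of A1 to both parallel lines with radius 4.3 puts G and U at K ± 4.3·n: G = (2.025, 3.793), U = (-2.025, -3.793). Equal radii place W and J the same way about R: W = R + 4.3·n = (43.49, -18.34), J = R − 4.3·n = (39.43, -25.93). So W.x = 43.49.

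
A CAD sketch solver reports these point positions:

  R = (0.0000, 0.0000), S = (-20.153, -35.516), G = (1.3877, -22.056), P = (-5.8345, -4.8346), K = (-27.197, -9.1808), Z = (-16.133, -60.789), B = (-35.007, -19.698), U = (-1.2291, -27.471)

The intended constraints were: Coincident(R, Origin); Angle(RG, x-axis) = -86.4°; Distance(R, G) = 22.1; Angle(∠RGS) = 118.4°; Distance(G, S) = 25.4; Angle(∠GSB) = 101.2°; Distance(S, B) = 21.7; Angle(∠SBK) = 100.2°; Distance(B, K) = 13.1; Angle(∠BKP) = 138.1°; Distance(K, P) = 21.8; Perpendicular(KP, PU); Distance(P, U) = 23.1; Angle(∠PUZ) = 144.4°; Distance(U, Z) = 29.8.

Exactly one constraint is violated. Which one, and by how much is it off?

Distance(U, Z) = 29.8 — off by 6.70.

R = (0.00, 0.00) ✓; RG at -86.40° ✓; |RG| = 22.10 ✓; ∠RGS = 118.4° ✓; |GS| = 25.40 ✓; ∠GSB = 101.2° ✓; |SB| = 21.70 ✓; ∠SBK = 100.2° ✓; |BK| = 13.10 ✓; ∠BKP = 138.1° ✓; |KP| = 21.80 ✓; ∠(KP, PU) = 90.00° ✓; |PU| = 23.10 ✓; ∠PUZ = 144.4° ✓; |UZ| = 36.50 ✗.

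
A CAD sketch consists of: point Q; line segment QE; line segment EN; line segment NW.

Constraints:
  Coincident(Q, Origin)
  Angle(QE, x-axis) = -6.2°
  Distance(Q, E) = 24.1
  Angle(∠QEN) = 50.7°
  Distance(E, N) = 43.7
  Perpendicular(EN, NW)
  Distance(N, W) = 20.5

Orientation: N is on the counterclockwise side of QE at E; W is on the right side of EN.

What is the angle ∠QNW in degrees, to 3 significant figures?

123°

Q is at the origin; QE runs at -6.2° with length 24.1, so E = 24.1·(cos -6.2°, sin -6.2°) = (24.0, -2.60). ∠QEN = 50.7°, so EN runs at -6.2° + (180° − 50.7°) = 123° from the x-axis; with |EN| = 43.7, N = E + 43.7·(cos 123°, sin 123°) = (0.0944, 34.0). EN ⟂ NW; with |NW| = 20.5 on the right of EN, W = N + 20.5·(0.838, 0.546) = (17.3, 45.2). Then cos ∠QNW = NQ·NW / (|NQ||NW|), giving 123°.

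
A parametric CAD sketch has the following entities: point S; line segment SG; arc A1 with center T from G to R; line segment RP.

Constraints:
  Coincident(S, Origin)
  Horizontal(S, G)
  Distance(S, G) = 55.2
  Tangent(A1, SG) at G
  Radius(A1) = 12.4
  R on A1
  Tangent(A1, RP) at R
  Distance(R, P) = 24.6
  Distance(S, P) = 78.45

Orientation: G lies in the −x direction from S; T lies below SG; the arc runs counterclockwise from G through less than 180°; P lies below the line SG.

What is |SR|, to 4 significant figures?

68.48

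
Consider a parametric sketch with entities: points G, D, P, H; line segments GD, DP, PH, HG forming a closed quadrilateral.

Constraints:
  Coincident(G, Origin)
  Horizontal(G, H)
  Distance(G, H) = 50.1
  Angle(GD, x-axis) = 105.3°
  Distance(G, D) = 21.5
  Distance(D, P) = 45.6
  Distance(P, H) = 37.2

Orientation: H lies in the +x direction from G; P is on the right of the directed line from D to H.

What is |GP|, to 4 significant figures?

25.56

Checks: |DP| = 45.60 ✓; |PH| = 37.20 ✓.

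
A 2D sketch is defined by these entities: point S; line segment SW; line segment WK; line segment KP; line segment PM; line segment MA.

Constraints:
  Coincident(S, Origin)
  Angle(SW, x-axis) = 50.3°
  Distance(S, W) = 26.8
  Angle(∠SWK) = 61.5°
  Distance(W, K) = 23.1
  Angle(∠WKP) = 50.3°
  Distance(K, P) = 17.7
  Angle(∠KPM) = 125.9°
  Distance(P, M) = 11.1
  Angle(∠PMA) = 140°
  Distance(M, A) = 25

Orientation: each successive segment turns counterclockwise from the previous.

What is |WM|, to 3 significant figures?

12.9

S is at the origin; SW runs at 50.3° with length 26.8, so W = (17.1, 20.6). ∠SWK = 61.5° gives WK at 169° from the x-axis; with |WK| = 23.1, K = (-5.54, 25.1). ∠WKP = 50.3° gives KP at -61.5° from the x-axis; with |KP| = 17.7, P = (2.90, 9.55). ∠KPM = 125.9° gives PM at -7.40° from the x-axis; with |PM| = 11.1, M = (13.9, 8.12). Then |WM| = |M − W| = 12.9.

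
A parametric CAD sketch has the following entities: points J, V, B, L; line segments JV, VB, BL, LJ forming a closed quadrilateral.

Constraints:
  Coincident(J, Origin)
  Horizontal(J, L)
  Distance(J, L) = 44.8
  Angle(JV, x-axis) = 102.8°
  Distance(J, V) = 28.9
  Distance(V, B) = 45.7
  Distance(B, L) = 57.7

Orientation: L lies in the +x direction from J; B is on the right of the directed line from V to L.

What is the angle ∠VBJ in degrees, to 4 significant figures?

25.71°

J is at the origin; JL is horizontal with |JL| = 44.8 and L in +x, so L = (44.8, 0). JV runs at 102.8° with |JV| = 28.9, so V = (-6.403, 28.18). B is determined by |VB| = 45.7 and |BL| = 57.7 together: it lies at the intersection of circle(V, 45.7) and circle(L, 57.7). With |VL| = 58.45, the foot of the radical line on VL is 18.61 from V and the perpendicular offset is √(45.7² − 18.61²) = 41.74. Taking the right-of-VL solution: B = (-10.23, -17.36).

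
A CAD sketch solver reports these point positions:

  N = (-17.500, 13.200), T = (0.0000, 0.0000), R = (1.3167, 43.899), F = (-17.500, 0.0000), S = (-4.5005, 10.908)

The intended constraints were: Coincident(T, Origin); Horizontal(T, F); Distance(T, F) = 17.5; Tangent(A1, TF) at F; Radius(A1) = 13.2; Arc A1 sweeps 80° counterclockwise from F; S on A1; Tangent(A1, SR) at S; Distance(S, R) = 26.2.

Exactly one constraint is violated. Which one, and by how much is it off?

Distance(S, R) = 26.2 — off by 7.30.

T = (0.00, 0.00) ✓; T.y = 0.00, F.y = 0.00 ✓; |TF| = 17.50 ✓; ∠(NF, FT) = 90.00° ✓; |NF| = 13.20 ✓; bearing(N→S) − bearing(N→F) = 80.00° ✓; |NS| = 13.20 ✓; ∠(NS, SR) = 90.00° ✓; |SR| = 33.50 ✗.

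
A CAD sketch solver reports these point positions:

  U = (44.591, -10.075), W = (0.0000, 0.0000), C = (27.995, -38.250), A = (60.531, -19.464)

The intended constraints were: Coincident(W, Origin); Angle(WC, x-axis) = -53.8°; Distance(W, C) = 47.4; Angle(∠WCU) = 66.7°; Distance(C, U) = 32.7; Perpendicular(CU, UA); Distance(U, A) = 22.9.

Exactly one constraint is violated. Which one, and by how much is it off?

Distance(U, A) = 22.9 — off by 4.40.

W = (0.00, 0.00) ✓; WC at -53.80° ✓; |WC| = 47.40 ✓; ∠WCU = 66.70° ✓; |CU| = 32.70 ✓; ∠(CU, UA) = 90.00° ✓; |UA| = 18.50 ✗.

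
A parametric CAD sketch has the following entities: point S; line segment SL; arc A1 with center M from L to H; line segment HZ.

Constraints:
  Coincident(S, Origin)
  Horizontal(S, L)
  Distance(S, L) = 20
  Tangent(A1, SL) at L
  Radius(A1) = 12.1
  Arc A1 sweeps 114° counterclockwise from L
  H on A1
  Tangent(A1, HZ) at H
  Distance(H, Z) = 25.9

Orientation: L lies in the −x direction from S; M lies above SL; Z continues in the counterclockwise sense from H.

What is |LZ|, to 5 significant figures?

40.686

S is at the origin; SL is horizontal with |SL| = 20.0 and L on the −x side, so L = (-20.000, 0.0000). Tangency of A1 to SL means the radius ML is perpendicular to SL, so M = L + (0, 12.1) = (-20.000, 12.100). On A1, L sits at bearing -90° from M; a 114° counterclockwise sweep puts H at bearing 24°, so H = M + 12.1·(cos 24°, sin 24°) = (-8.9461, 17.022). Tangency of A1 to HZ means the radius MH is perpendicular to HZ, so HZ runs along (−sin 24°, cos 24°); with |HZ| = 25.9, Z = (-19.481, 40.682). Then |LZ| = |Z − L| = 40.686.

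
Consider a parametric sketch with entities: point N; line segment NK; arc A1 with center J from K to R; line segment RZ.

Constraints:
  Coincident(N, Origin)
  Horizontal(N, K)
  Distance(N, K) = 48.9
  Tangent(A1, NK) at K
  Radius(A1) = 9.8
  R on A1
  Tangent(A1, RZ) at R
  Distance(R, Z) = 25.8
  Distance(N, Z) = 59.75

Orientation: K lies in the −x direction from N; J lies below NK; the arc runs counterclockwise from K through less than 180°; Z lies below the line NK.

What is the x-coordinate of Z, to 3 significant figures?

-46.7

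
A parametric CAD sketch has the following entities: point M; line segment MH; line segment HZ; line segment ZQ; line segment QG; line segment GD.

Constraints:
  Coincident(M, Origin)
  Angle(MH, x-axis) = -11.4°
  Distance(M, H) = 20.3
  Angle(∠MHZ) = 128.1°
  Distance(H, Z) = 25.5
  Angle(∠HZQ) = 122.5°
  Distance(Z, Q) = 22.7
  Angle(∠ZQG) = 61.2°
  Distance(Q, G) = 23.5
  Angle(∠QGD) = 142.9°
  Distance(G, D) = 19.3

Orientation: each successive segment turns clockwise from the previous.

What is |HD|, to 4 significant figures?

10.21

M is at the origin; MH runs at -11.4° with length 20.3, so H = (19.90, -4.012). ∠MHZ = 128.1° gives HZ at -63.30° from the x-axis; with |HZ| = 25.5, Z = (31.36, -26.79). ∠HZQ = 122.5° gives ZQ at -120.8° from the x-axis; with |ZQ| = 22.7, Q = (19.73, -46.29). ∠ZQG = 61.2° gives QG at 120.4° from the x-axis; with |QG| = 23.5, G = (7.842, -26.02). ∠QGD = 142.9° gives GD at 83.30° from the x-axis; with |GD| = 19.3, D = (10.09, -6.855). Then |HD| = |D − H| = 10.21.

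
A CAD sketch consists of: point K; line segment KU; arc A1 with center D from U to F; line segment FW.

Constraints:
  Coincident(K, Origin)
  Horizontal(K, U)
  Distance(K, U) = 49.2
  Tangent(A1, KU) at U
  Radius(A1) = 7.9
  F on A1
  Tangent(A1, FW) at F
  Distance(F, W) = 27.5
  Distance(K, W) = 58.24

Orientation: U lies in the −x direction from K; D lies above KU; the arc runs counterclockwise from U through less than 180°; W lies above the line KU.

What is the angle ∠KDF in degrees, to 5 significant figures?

17.840°

Checks: |DF| = 7.900 ✓; ∠(DF, FW) = 90.00° ✓; |FW| = 27.50 ✓; |KW| = 58.24 ✓.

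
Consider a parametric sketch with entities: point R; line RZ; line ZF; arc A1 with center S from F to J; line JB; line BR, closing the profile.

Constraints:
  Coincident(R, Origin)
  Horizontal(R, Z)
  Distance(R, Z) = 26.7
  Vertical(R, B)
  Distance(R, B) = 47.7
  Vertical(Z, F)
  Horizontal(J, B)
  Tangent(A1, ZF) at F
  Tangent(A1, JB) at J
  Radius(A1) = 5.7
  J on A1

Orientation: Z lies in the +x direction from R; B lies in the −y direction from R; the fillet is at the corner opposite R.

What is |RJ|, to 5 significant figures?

52.118

R is at the origin; R and Z share the same y with |RZ| = 26.7 and Z on the +x side, so Z = (26.700, 0.0000). RB is vertical with |RB| = 47.7 and B on the −y side, so B = (0.0000, -47.700). The virtual corner opposite R is at (26.700, -47.700). Since A1 is tangent to ZF there, SF ⟂ ZF and tangency of A1 to JB means the radius SJ is perpendicular to JB, with radius 5.7, so the center S sits 5.7 in from both sides at S = (21.000, -42.000). That places the tangent points at F = (26.700, -42.000) on ZF and J = (21.000, -47.700) on JB. Then |RJ| = |J − R| = 52.118.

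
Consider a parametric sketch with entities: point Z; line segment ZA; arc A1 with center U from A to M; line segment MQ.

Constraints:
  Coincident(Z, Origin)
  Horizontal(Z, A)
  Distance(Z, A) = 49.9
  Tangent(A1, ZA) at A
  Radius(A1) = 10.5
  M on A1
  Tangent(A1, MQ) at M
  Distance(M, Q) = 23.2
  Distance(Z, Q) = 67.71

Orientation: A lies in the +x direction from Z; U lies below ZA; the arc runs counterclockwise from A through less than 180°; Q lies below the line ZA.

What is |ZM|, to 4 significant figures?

45.84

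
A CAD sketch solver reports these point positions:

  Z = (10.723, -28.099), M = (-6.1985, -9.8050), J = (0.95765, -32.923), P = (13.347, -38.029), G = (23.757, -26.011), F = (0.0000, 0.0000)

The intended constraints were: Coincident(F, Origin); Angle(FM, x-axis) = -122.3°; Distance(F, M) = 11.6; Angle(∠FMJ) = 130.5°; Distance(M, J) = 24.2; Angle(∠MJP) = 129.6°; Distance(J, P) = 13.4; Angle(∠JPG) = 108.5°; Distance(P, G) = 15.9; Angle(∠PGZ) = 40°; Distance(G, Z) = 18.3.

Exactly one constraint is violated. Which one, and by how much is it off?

Distance(G, Z) = 18.3 — off by 5.10.

F = (0.00, 0.00) ✓; FM at -122.3° ✓; |FM| = 11.60 ✓; ∠FMJ = 130.5° ✓; |MJ| = 24.20 ✓; ∠MJP = 129.6° ✓; |JP| = 13.40 ✓; ∠JPG = 108.5° ✓; |PG| = 15.90 ✓; ∠PGZ = 40.00° ✓; |GZ| = 13.20 ✗.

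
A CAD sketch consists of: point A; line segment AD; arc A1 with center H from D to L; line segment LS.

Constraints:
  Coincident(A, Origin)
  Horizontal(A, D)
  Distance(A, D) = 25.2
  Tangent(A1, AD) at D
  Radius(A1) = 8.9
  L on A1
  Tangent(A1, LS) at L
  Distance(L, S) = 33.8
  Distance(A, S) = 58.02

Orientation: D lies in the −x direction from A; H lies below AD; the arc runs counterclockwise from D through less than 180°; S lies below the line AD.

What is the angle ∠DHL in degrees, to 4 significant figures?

74.24°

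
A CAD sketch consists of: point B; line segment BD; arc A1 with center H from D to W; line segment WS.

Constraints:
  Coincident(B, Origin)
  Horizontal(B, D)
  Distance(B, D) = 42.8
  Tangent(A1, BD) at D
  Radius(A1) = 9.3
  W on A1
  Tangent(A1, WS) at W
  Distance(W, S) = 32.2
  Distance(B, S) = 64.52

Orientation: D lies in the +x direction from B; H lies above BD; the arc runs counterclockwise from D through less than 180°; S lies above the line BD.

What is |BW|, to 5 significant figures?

53.052

Checks: |HW| = 9.300 ✓; ∠(HW, WS) = 90.00° ✓; |WS| = 32.20 ✓; |BS| = 64.52 ✓.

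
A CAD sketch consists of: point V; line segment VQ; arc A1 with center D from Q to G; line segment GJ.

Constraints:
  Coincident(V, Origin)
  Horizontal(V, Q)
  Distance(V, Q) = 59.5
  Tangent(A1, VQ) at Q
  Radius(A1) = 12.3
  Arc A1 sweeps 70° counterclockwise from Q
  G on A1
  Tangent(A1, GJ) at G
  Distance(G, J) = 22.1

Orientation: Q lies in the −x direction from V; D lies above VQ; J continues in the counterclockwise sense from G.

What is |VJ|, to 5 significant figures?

49.636

V is at the origin; V and Q share the same y with |VQ| = 59.5 and Q on the −x side, so Q = (-59.500, 0.0000). Tangency of A1 to VQ means the radius DQ is perpendicular to VQ, so D = Q + (0, 12.3) = (-59.500, 12.300). On A1, Q sits at bearing -90° from D; a 70° counterclockwise sweep puts G at bearing -20°, so G = D + 12.3·(cos -20°, sin -20°) = (-47.942, 8.0932). A1 meets GJ tangentially, so DG is at right angles to GJ, so GJ runs along (−sin -20°, cos -20°); with |GJ| = 22.1, J = (-40.383, 28.860). Then |VJ| = |J − V| = 49.636.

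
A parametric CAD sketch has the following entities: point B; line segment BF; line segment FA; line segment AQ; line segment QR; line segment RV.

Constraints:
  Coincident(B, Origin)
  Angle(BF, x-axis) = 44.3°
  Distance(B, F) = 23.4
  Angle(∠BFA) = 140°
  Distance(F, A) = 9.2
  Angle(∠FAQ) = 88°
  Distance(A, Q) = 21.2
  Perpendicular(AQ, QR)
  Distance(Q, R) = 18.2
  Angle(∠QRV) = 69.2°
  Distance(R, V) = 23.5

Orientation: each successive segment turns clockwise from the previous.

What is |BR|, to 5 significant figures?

9.8769

∠FAQ = 88.0° gives AQ at -87.700° from the x-axis; with |AQ| = 21.2, Q = (26.772, -4.1502). AQ ⟂ QR, so QR runs at -177.70°; with |QR| = 18.2, R = (8.5868, -4.8806). Then |BR| = |R − B| = 9.8769.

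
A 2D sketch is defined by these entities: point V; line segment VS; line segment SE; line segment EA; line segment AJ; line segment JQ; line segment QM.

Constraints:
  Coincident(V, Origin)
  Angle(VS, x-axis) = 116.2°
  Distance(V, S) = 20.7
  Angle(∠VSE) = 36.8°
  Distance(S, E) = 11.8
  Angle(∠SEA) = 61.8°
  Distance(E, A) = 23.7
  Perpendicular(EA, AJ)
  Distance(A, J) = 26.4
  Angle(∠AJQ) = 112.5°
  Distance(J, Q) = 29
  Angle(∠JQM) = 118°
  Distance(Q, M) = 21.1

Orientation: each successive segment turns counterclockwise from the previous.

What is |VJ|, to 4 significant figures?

39.44

∠SEA = 61.8° gives EA at 17.60° from the x-axis; with |EA| = 23.7, A = (11.28, 14.14). EA ⟂ AJ, so AJ runs at 107.6°; with |AJ| = 26.4, J = (3.298, 39.31). Then |VJ| = |J − V| = 39.44.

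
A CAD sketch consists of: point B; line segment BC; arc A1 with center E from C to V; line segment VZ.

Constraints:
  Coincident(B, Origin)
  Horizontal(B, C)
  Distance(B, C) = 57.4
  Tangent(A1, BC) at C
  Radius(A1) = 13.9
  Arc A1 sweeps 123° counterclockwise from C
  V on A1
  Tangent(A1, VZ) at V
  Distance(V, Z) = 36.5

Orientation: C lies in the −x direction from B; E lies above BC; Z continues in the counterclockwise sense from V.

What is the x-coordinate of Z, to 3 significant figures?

-65.6

B is at the origin; BC is horizontal with |BC| = 57.4 and C on the −x side, so C = (-57.4, 0.00). The tangent condition forces EC to be normal to BC, so E = C + (0, 13.9) = (-57.4, 13.9). On A1, C sits at bearing -90° from E; a 123° counterclockwise sweep puts V at bearing 33°, so V = E + 13.9·(cos 33°, sin 33°) = (-45.7, 21.5). Tangency of A1 to VZ means the radius EV is perpendicular to VZ, so VZ runs along (−sin 33°, cos 33°); with |VZ| = 36.5, Z = (-65.6, 52.1). So Z.x = -65.6.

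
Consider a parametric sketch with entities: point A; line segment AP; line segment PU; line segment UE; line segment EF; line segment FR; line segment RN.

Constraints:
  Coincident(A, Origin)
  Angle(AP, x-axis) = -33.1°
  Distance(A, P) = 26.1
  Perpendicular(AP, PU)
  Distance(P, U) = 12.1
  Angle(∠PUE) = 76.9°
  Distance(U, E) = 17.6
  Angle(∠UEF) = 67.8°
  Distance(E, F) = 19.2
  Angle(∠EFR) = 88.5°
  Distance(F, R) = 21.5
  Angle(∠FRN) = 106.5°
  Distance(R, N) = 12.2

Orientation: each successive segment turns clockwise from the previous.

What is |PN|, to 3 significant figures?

18.1

∠EFR = 88.5° gives FR at -69.9° from the x-axis; with |FR| = 21.5, R = (28.3, -24.8). ∠FRN = 106.5° gives RN at -143° from the x-axis; with |RN| = 12.2, N = (18.5, -32.1). Then |PN| = |N − P| = 18.1.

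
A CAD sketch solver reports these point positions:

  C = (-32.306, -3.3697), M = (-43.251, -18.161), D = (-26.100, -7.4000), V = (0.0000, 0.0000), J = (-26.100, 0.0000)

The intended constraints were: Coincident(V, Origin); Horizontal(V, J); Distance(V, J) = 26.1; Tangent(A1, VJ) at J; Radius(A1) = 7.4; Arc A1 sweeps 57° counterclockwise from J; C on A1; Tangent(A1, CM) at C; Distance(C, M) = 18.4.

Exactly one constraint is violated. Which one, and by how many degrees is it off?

Tangent(A1, CM) at C — off by 3.50°.

V = (0.00, 0.00) ✓; V.y = 0.00, J.y = 0.00 ✓; |VJ| = 26.10 ✓; ∠(DJ, JV) = 90.00° ✓; |DJ| = 7.400 ✓; bearing(D→C) − bearing(D→J) = 57.00° ✓; |DC| = 7.400 ✓; ∠(DC, CM) = 93.50° ✗; |CM| = 18.40 ✓.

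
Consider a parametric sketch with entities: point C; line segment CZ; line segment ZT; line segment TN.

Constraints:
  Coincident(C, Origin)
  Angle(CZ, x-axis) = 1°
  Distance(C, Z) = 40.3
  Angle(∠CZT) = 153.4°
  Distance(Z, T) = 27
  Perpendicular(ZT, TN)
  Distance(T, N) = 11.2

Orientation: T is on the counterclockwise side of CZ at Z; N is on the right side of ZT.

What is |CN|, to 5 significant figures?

69.488

∠CZT = 153.4°, so ZT runs at 1.0° + (180° − 153.4°) = 27.600° from the x-axis; with |ZT| = 27.0, T = Z + 27.0·(cos 27.600°, sin 27.600°) = (64.221, 13.212). ZT ⟂ TN; with |TN| = 11.2 on the right of ZT, N = T + 11.2·(0.46330, -0.88620) = (69.410, 3.2868). Then |CN| = |N − C| = 69.488.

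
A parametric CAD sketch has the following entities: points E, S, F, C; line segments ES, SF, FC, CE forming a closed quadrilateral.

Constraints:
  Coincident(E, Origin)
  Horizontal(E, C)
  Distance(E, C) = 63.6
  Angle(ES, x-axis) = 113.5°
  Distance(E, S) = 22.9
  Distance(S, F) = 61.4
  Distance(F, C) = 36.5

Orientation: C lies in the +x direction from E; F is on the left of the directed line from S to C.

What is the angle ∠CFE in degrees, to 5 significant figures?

76.544°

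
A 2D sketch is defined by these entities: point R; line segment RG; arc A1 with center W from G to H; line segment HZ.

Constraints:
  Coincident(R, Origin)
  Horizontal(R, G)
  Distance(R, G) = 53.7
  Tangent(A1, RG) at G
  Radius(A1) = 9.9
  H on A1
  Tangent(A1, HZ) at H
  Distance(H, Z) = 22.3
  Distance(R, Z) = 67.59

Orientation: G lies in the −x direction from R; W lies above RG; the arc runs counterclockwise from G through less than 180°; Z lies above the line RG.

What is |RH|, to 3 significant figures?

48.2

Checks: R.y = 0.00, G.y = 0.00 ✓; |WH| = 9.900 ✓; ∠(WH, HZ) = 90.00° ✓; |HZ| = 22.30 ✓; |RZ| = 67.59 ✓.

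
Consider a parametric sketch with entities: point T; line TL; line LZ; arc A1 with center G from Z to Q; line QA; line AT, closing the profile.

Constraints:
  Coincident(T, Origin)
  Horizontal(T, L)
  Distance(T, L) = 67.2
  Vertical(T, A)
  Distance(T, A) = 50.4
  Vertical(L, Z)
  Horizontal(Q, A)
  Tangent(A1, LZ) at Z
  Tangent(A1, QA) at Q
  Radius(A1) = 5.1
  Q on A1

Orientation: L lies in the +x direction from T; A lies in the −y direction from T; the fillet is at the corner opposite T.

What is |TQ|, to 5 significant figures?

79.979

The virtual corner opposite T is at (67.200, -50.400). A1 meets LZ tangentially, so GZ is at right angles to LZ and since A1 is tangent to QA there, GQ ⟂ QA, with radius 5.1, so the center G sits 5.1 in from both sides at G = (62.100, -45.300). That places the tangent points at Z = (67.200, -45.300) on LZ and Q = (62.100, -50.400) on QA. Then |TQ| = |Q − T| = 79.979.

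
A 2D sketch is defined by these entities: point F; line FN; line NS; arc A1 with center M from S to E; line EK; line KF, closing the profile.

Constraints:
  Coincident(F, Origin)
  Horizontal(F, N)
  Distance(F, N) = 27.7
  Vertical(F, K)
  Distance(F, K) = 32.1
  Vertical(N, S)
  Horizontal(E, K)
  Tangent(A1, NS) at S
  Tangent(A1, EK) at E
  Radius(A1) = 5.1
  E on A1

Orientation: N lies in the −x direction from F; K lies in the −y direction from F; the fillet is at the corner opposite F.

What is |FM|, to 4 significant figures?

35.21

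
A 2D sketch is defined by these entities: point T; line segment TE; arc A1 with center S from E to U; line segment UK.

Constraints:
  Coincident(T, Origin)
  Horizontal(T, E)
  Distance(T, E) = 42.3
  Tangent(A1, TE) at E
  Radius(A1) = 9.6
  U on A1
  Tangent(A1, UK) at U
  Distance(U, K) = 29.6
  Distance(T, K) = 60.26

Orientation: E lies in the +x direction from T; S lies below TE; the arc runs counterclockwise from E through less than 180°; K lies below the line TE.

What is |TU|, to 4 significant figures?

35.91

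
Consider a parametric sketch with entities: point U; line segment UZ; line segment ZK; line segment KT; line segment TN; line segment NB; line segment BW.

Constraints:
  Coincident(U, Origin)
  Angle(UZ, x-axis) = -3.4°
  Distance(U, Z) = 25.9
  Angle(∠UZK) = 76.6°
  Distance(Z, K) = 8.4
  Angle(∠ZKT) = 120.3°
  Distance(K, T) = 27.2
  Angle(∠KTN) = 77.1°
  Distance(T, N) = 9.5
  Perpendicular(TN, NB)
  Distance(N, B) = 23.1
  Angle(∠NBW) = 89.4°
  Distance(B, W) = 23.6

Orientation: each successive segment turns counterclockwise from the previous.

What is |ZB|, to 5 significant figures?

7.4941

U is at the origin; UZ runs at -3.4° with length 25.9, so Z = (25.854, -1.5360). ∠UZK = 76.6° gives ZK at 100.00° from the x-axis; with |ZK| = 8.4, K = (24.396, 6.7364). ∠ZKT = 120.3° gives KT at 159.70° from the x-axis; with |KT| = 27.2, T = (-1.1148, 16.173). ∠KTN = 77.1° gives TN at -97.400° from the x-axis; with |TN| = 9.5, N = (-2.3384, 6.7521). The perpendicularity gives NB at right angles to TN, so NB runs at -7.4000°; with |NB| = 23.1, B = (20.569, 3.7769). Then |ZB| = |B − Z| = 7.4941.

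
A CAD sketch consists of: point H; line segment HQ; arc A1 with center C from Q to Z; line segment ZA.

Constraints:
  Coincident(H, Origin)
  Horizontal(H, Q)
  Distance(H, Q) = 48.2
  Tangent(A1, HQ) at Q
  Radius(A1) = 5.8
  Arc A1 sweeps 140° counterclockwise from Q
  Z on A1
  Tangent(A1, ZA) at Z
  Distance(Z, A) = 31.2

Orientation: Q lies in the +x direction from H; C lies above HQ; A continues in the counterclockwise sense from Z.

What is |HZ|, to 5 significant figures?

52.929

H is at the origin; H and Q share the same y with |HQ| = 48.2 and Q on the +x side, so Q = (48.200, 0.0000). A1 meets HQ tangentially, so CQ is at right angles to HQ, so C = Q + (0, 5.8) = (48.200, 5.8000). On A1, Q sits at bearing -90° from C; a 140° counterclockwise sweep puts Z at bearing 50°, so Z = C + 5.8·(cos 50°, sin 50°) = (51.928, 10.243). Then |HZ| = |Z − H| = 52.929.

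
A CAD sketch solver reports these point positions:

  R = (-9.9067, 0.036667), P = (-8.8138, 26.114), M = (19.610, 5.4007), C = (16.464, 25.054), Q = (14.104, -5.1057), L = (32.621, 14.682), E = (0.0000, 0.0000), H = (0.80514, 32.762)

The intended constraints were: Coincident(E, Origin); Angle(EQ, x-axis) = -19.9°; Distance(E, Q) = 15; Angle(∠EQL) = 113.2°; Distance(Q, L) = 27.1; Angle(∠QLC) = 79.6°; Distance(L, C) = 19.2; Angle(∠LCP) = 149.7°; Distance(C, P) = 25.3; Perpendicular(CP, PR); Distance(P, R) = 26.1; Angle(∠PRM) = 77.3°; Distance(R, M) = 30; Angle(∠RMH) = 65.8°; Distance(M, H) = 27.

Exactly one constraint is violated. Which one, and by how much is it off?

Distance(M, H) = 27 — off by 6.20.

E = (0.00, 0.00) ✓; EQ at -19.90° ✓; |EQ| = 15.00 ✓; ∠EQL = 113.2° ✓; |QL| = 27.10 ✓; ∠QLC = 79.60° ✓; |LC| = 19.20 ✓; ∠LCP = 149.7° ✓; |CP| = 25.30 ✓; ∠(CP, PR) = 90.00° ✓; |PR| = 26.10 ✓; ∠PRM = 77.30° ✓; |RM| = 30.00 ✓; ∠RMH = 65.80° ✓; |MH| = 33.20 ✗.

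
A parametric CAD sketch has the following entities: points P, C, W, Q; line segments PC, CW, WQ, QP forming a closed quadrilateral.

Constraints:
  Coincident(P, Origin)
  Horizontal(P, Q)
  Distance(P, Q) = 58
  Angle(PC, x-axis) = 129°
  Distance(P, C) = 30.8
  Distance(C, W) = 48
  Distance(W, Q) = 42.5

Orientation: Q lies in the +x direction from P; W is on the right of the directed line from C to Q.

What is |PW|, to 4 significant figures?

18.23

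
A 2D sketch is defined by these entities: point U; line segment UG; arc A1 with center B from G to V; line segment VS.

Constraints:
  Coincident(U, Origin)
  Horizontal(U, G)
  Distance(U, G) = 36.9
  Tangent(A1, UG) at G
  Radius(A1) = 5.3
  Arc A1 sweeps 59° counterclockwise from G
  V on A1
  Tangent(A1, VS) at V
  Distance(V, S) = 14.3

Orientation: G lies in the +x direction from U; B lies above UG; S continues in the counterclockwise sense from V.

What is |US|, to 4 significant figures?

51.01

U is at the origin; UG is horizontal with |UG| = 36.9 and G on the +x side, so G = (36.90, 0.000). Since A1 is tangent to UG there, BG ⟂ UG, so B = G + (0, 5.3) = (36.90, 5.300). On A1, G sits at bearing -90° from B; a 59° counterclockwise sweep puts V at bearing -31°, so V = B + 5.3·(cos -31°, sin -31°) = (41.44, 2.570). Tangency of A1 to VS means the radius BV is perpendicular to VS, so VS runs along (−sin -31°, cos -31°); with |VS| = 14.3, S = (48.81, 14.83). Then |US| = |S − U| = 51.01.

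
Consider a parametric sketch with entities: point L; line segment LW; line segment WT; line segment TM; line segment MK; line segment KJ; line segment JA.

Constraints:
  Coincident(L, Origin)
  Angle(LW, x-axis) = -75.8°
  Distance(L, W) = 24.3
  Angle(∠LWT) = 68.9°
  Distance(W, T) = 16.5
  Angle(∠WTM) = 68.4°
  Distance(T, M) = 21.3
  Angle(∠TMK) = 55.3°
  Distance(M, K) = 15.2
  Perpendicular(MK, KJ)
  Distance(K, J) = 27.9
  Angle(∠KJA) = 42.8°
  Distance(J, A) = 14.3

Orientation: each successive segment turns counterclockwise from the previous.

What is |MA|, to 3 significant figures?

18.3

L is at the origin; LW runs at -75.8° with length 24.3, so W = (5.96, -23.6). ∠LWT = 68.9° gives WT at 35.3° from the x-axis; with |WT| = 16.5, T = (19.4, -14.0). ∠WTM = 68.4° gives TM at 147° from the x-axis; with |TM| = 21.3, M = (1.58, -2.39). ∠TMK = 55.3° gives MK at -88.4° from the x-axis; with |MK| = 15.2, K = (2.01, -17.6). MK ⟂ KJ, so KJ runs at 1.60°; with |KJ| = 27.9, J = (29.9, -16.8). ∠KJA = 42.8° gives JA at 139° from the x-axis; with |JA| = 14.3, A = (19.1, -7.39). Then |MA| = |A − M| = 18.3.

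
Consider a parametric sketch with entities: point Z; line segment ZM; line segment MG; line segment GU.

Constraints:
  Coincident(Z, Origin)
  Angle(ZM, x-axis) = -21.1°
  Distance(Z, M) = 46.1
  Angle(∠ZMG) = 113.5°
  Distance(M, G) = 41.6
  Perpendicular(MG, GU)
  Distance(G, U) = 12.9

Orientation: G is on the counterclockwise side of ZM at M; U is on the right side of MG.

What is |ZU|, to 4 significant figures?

81.50

Z is at the origin; ZM runs at -21.1° with length 46.1, so M = 46.1·(cos -21.1°, sin -21.1°) = (43.01, -16.60). ∠ZMG = 113.5°, so MG runs at -21.1° + (180° − 113.5°) = 45.40° from the x-axis; with |MG| = 41.6, G = M + 41.6·(cos 45.40°, sin 45.40°) = (72.22, 13.02). MG is perpendicular to GU; with |GU| = 12.9 on the right of MG, U = G + 12.9·(0.7120, -0.7022) = (81.40, 3.967). Then |ZU| = |U − Z| = 81.50.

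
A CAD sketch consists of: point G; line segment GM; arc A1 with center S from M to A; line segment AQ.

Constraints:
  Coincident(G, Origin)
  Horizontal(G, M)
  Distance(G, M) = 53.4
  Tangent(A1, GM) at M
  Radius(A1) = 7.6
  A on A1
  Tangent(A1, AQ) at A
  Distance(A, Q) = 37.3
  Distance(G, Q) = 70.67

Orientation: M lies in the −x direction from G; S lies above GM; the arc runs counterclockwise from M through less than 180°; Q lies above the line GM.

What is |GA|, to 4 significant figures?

46.89

G is at the origin; GM is horizontal with |GM| = 53.4 and M on the −x side, so M = (-53.40, 0.000). A1 meets GM tangentially, so SM is at right angles to GM, so S = M + (0, 7.6) = (-53.40, 7.600). Since SA ⟂ AQ (tangency), |SQ| = √(7.6² + 37.3²) = 38.07 regardless of where A sits on A1. So Q lies on both circle(G, 70.67) and circle(S, 38.07); the above-GM intersection is Q = (-53.94, 45.66). A is the foot of the tangent from Q: A = (-45.98, 9.222).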